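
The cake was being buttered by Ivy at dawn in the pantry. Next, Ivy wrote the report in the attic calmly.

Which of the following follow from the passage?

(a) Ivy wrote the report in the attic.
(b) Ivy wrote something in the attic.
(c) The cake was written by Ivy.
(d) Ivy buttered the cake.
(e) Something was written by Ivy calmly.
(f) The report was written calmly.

(a) Entailed — dropping 'calmly' leaves a sub-description the original still satisfies.
(b) Entailed — the original entails any weakening of itself; this just drops 'calmly' and generalizes the patient.
(c) Not entailed — Ivy wrote the report, not the cake; the cake belongs to the buttering event.
(d) Not entailed — 'was buttering' is progressive on an accomplishment; it does not entail the completed 'buttered'.
(e) Entailed — the original entails any weakening of itself; this just drops 'in the attic' and generalizes the patient.
(f) Entailed — the original entails any weakening of itself; this just drops 'in the attic' and generalizes the agent.

(a), (b), (e), (f)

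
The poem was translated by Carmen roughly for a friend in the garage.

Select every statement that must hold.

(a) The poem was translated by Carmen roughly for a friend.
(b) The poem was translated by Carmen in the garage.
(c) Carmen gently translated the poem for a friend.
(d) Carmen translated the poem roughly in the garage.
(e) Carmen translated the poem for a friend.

(a), (b), (d), (e)

(a) Entailed — this follows by dropping conjuncts from the translating event's description.
(b) Entailed — the original entails any weakening of itself; this just drops 'for a friend', 'roughly'.
(c) Not entailed — 'gently' adds a manner not in (and inconsistent with) the original.
(d) Entailed — every conjunct here is already in the original translating event.
(e) Entailed — dropping 'in the garage', 'roughly' leaves a sub-description the original still satisfies.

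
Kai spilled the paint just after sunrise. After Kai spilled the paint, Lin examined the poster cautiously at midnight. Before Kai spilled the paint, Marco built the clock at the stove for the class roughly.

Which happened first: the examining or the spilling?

The connectives place the spilling before the examining.

the spilling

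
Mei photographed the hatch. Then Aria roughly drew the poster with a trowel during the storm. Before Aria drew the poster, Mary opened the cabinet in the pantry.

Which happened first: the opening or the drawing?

the opening

The connectives place the opening before the drawing.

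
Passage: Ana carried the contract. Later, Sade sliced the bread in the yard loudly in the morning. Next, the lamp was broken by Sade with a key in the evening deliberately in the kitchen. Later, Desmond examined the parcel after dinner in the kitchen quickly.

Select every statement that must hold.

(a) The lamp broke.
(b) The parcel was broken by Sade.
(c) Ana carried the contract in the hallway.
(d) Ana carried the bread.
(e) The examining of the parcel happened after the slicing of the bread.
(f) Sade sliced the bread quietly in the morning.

(a), (e)

(a) Entailed — 'Sade broke the lamp' is causative; it entails the inchoative 'the lamp broke'.
(b) Not entailed — Sade broke the lamp, not the parcel; the parcel belongs to the examining event.
(c) Not entailed — 'in the hallway' adds information not in the original event.
(d) Not entailed — Ana carried the contract, not the bread; the bread belongs to the slicing event.
(e) Entailed — the narrative places the slicing before the examining.
(f) Not entailed — 'quietly' adds a manner not in (and inconsistent with) the original.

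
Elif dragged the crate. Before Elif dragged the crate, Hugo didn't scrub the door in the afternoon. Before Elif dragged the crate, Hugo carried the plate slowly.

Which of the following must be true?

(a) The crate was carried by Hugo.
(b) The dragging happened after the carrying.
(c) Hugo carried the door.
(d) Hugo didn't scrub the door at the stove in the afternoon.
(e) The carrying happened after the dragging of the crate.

(a) Not entailed — Hugo carried the plate, not the crate; the crate belongs to the dragging event.
(b) Entailed — the narrative places the carrying before the dragging.
(c) Not entailed — Hugo carried the plate, not the door; the door belongs to the scrubbing event.
(d) Entailed — under negation, adding a further restriction is entailed: if no such scrubbing event occurred, none occurred at the stove either.
(e) Not entailed — the narrative places the carrying before the dragging, not after.

(b), (d)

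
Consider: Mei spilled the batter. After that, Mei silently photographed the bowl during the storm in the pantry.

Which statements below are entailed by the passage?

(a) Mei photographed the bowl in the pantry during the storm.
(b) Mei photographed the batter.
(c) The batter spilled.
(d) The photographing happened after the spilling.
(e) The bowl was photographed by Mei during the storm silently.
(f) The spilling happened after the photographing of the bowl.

(a) Entailed — the original entails any weakening of itself; this just drops 'silently'.
(b) Not entailed — Mei photographed the bowl, not the batter; the batter belongs to the spilling event.
(c) Entailed — 'Mei spilled the batter' is causative; it entails the inchoative 'the batter spilled'.
(d) Entailed — the narrative places the spilling before the photographing.
(e) Entailed — dropping 'in the pantry' leaves a sub-description the original still satisfies.
(f) Not entailed — the narrative places the spilling before the photographing, not after.

(a), (c), (d), (e)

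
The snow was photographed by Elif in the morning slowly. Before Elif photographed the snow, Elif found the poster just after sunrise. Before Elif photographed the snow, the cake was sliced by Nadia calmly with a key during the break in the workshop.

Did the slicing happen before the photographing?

The narrative orders the slicing before the photographing.

yes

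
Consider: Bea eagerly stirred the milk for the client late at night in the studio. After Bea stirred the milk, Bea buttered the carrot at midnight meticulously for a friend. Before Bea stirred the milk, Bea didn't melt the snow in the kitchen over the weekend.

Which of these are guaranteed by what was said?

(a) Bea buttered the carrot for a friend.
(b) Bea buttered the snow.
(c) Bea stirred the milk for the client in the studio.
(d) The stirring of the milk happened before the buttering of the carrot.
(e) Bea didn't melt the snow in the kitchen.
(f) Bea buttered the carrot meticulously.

(a), (c), (d), (f)

(a) Entailed — this follows by dropping conjuncts from the buttering event's description.
(b) Not entailed — Bea buttered the carrot, not the snow; the snow belongs to the melting event.
(c) Entailed — the original entails any weakening of itself; this just drops 'late at night', 'eagerly'.
(d) Entailed — the narrative places the stirring before the buttering.
(e) Not entailed — dropping 'over the weekend' under negation is not valid — the original leaves open that Bea melted the snow some other way.
(f) Entailed — the original entails any weakening of itself; this just drops 'for a friend', 'at midnight'.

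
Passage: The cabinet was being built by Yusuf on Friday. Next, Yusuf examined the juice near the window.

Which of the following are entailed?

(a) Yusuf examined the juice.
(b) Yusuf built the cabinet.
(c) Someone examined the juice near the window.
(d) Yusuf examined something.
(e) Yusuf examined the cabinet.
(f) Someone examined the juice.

(a) Entailed — the original entails any weakening of itself; this just drops 'near the window'.
(b) Not entailed — 'was building' is progressive on an accomplishment; it does not entail the completed 'built'.
(c) Entailed — generalizing the agent leaves a sub-description the original still satisfies.
(d) Entailed — the original entails any weakening of itself; this just drops 'near the window' and generalizes the patient.
(e) Not entailed — Yusuf examined the juice, not the cabinet; the cabinet belongs to the building event.
(f) Entailed — dropping 'near the window' and generalizing the agent leaves a sub-description the original still satisfies.

(a), (c), (d), (f)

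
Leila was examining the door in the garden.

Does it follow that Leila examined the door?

'examine' is atelic; if Leila was examining the door, then Leila examined the door (for some time).

yes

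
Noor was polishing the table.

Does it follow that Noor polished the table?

'polish' is atelic; if Noor was polishing the table, then Noor polished the table (for some time).

yes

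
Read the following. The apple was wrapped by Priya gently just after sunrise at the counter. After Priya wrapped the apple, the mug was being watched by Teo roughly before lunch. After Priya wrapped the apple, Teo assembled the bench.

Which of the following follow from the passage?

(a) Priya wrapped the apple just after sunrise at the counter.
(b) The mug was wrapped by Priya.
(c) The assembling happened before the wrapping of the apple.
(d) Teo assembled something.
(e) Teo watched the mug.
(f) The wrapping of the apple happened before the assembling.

(a) Entailed — dropping 'gently' leaves a sub-description the original still satisfies.
(b) Not entailed — Priya wrapped the apple, not the mug; the mug belongs to the watching event.
(c) Not entailed — the narrative places the wrapping before the assembling, not after.
(d) Entailed — every conjunct here is already in the original assembling event.
(e) Entailed — 'watch' is an activity; 'was watching' entails that some watching happened, so 'watched' holds.
(f) Entailed — the narrative places the wrapping before the assembling.

(a), (d), (e), (f)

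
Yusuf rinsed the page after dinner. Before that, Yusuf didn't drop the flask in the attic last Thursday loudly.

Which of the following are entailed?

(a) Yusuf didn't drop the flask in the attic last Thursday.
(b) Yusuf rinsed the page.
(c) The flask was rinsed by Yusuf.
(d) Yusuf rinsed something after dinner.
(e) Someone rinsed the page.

(b), (d), (e)

(a) Not entailed — dropping 'loudly' under negation is not valid — the original leaves open that Yusuf dropped the flask some other way.
(b) Entailed — every conjunct here is already in the original rinsing event.
(c) Not entailed — Yusuf rinsed the page, not the flask; the flask belongs to the dropping event.
(d) Entailed — the original entails any weakening of itself; this just generalizes the patient.
(e) Entailed — dropping 'after dinner' and generalizing the agent leaves a sub-description the original still satisfies.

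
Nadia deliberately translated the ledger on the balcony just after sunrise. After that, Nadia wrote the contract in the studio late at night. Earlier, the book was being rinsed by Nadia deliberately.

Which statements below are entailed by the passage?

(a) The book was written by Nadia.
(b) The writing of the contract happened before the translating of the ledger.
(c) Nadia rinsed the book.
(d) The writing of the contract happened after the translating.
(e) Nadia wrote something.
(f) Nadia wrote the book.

(c), (d), (e)

(a) Not entailed — Nadia wrote the contract, not the book; the book belongs to the rinsing event.
(b) Not entailed — the narrative places the translating before the writing, not after.
(c) Entailed — 'rinse' is an activity; 'was rinsing' entails that some rinsing happened, so 'rinsed' holds.
(d) Entailed — the narrative places the translating before the writing.
(e) Entailed — dropping 'late at night', 'in the studio' and generalizing the patient leaves a sub-description the original still satisfies.
(f) Not entailed — Nadia wrote the contract, not the book; the book belongs to the rinsing event.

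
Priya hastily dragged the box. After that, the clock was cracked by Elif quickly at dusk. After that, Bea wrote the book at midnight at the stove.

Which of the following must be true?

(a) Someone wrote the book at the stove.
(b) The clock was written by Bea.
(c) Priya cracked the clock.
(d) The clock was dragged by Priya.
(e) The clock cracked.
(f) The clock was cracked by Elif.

(a) Entailed — every conjunct here is already in the original writing event.
(b) Not entailed — Bea wrote the book, not the clock; the clock belongs to the cracking event.
(c) Not entailed — the passage has Elif cracking the clock, not Priya.
(d) Not entailed — Priya dragged the box, not the clock; the clock belongs to the cracking event.
(e) Entailed — 'Elif cracked the clock' is causative; it entails the inchoative 'the clock cracked'.
(f) Entailed — dropping 'quickly', 'at dusk' leaves a sub-description the original still satisfies.

(a), (e), (f)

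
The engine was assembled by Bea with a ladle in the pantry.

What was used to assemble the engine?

a ladle

'with a ladle' marks the instrument of the assembling event.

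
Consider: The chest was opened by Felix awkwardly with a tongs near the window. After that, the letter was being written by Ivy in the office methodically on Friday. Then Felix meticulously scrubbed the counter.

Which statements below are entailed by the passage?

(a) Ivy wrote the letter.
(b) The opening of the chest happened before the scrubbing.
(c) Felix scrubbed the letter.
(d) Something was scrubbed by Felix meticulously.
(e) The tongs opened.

(a) Not entailed — 'was writing' is progressive on an accomplishment; it does not entail the completed 'wrote'.
(b) Entailed — the narrative places the opening before the scrubbing.
(c) Not entailed — Felix scrubbed the counter, not the letter; the letter belongs to the writing event.
(d) Entailed — every conjunct here is already in the original scrubbing event.
(e) Not entailed — the chest is what opened, not the tongs.

(b), (d)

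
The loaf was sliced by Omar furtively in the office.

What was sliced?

the loaf

'the loaf' marks the patient of the slicing event.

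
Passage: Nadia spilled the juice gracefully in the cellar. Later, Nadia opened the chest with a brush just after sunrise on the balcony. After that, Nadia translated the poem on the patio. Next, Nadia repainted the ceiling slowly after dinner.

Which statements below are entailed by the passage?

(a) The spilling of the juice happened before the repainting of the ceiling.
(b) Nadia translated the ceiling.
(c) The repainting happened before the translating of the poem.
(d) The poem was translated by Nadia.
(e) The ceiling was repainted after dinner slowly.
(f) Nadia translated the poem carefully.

(a), (d), (e)

(a) Entailed — the narrative places the spilling before the repainting.
(b) Not entailed — Nadia translated the poem, not the ceiling; the ceiling belongs to the repainting event.
(c) Not entailed — the narrative places the translating before the repainting, not after.
(d) Entailed — this follows by dropping conjuncts from the translating event's description.
(e) Entailed — this follows by dropping conjuncts from the repainting event's description.
(f) Not entailed — 'carefully' adds information not in the original event.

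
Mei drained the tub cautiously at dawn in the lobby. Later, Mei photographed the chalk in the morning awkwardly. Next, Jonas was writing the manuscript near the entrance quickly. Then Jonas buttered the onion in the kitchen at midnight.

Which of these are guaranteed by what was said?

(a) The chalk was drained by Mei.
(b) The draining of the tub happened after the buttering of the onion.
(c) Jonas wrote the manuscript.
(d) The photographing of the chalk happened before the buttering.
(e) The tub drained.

(d), (e)

(a) Not entailed — Mei drained the tub, not the chalk; the chalk belongs to the photographing event.
(b) Not entailed — the narrative places the draining before the buttering, not after.
(c) Not entailed — 'was writing' is progressive on an accomplishment; it does not entail the completed 'wrote'.
(d) Entailed — the narrative places the photographing before the buttering.
(e) Entailed — 'Mei drained the tub' is causative; it entails the inchoative 'the tub drained'.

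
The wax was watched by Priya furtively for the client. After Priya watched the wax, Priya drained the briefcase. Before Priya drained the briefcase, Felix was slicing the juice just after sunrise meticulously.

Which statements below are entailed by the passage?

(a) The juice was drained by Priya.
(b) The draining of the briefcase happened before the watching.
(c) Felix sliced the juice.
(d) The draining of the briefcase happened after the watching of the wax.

(d)

(a) Not entailed — Priya drained the briefcase, not the juice; the juice belongs to the slicing event.
(b) Not entailed — the narrative places the watching before the draining, not after.
(c) Not entailed — 'was slicing' is progressive on an accomplishment; it does not entail the completed 'sliced'.
(d) Entailed — the narrative places the watching before the draining.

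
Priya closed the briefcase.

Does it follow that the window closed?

Nothing is said about any window; only the briefcase is affected.

no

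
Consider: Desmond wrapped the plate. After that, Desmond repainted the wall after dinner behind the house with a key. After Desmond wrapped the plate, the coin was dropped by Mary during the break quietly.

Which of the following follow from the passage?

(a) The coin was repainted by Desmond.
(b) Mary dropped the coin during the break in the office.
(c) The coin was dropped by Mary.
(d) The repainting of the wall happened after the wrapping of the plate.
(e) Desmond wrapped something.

(c), (d), (e)

(a) Not entailed — Desmond repainted the wall, not the coin; the coin belongs to the dropping event.
(b) Not entailed — 'in the office' adds information not in the original event.
(c) Entailed — this follows by dropping conjuncts from the dropping event's description.
(d) Entailed — the narrative places the wrapping before the repainting.
(e) Entailed — every conjunct here is already in the original wrapping event.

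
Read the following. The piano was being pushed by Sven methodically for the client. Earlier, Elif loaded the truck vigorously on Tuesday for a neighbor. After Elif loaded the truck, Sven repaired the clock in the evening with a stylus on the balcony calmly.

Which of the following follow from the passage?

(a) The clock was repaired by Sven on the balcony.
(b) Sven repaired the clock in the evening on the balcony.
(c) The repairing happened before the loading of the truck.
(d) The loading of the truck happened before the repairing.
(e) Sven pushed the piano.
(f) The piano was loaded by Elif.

(a) Entailed — dropping 'in the evening', 'with a stylus', 'calmly' leaves a sub-description the original still satisfies.
(b) Entailed — the original entails any weakening of itself; this just drops 'with a stylus', 'calmly'.
(c) Not entailed — the narrative places the loading before the repairing, not after.
(d) Entailed — the narrative places the loading before the repairing.
(e) Entailed — 'push' is an activity; 'was pushing' entails that some pushing happened, so 'pushed' holds.
(f) Not entailed — Elif loaded the truck, not the piano; the piano belongs to the pushing event.

(a), (b), (d), (e)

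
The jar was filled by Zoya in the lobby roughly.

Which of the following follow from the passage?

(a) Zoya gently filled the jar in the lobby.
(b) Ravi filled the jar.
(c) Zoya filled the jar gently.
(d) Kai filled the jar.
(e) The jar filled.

(e)

(a) Not entailed — 'gently' adds a manner not in (and inconsistent with) the original.
(b) Not entailed — the passage has Zoya filling the jar, not Ravi.
(c) Not entailed — 'gently' adds a manner not in (and inconsistent with) the original.
(d) Not entailed — the passage has Zoya filling the jar, not Kai.
(e) Entailed — 'Zoya filled the jar' is causative; it entails the inchoative 'the jar filled'.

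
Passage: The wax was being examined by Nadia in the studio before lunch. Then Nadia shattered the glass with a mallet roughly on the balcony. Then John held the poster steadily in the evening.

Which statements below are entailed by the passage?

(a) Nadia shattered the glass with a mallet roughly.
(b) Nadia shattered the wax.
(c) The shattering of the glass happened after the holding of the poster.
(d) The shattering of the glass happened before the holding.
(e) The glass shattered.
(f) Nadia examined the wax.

(a) Entailed — this follows by dropping conjuncts from the shattering event's description.
(b) Not entailed — Nadia shattered the glass, not the wax; the wax belongs to the examining event.
(c) Not entailed — the narrative places the shattering before the holding, not after.
(d) Entailed — the narrative places the shattering before the holding.
(e) Entailed — 'Nadia shattered the glass' is causative; it entails the inchoative 'the glass shattered'.
(f) Entailed — 'examine' is an activity; 'was examining' entails that some examining happened, so 'examined' holds.

(a), (d), (e), (f)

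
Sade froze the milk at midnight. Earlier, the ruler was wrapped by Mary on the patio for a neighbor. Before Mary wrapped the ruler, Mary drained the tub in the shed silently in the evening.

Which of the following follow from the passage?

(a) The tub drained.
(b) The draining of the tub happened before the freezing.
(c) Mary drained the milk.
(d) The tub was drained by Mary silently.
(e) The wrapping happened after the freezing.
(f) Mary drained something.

(a) Entailed — 'Mary drained the tub' is causative; it entails the inchoative 'the tub drained'.
(b) Entailed — the narrative places the draining before the freezing.
(c) Not entailed — Mary drained the tub, not the milk; the milk belongs to the freezing event.
(d) Entailed — every conjunct here is already in the original draining event.
(e) Not entailed — the narrative places the wrapping before the freezing, not after.
(f) Entailed — dropping 'in the shed', 'silently', 'in the evening' and generalizing the patient leaves a sub-description the original still satisfies.

(a), (b), (d), (f)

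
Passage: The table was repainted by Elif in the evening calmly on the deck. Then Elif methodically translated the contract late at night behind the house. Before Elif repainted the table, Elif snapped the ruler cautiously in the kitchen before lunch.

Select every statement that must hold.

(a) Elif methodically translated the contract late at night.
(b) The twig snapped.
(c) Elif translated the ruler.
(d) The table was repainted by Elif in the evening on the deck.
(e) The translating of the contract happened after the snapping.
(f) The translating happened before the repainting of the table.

(a), (d), (e)

(a) Entailed — every conjunct here is already in the original translating event.
(b) Not entailed — the ruler is what snapped, not the twig.
(c) Not entailed — Elif translated the contract, not the ruler; the ruler belongs to the snapping event.
(d) Entailed — dropping 'calmly' leaves a sub-description the original still satisfies.
(e) Entailed — the narrative places the snapping before the translating.
(f) Not entailed — the narrative places the repainting before the translating, not after.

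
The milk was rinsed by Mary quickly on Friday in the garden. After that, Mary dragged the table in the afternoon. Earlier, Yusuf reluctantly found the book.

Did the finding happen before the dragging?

The narrative orders the finding before the dragging.

yes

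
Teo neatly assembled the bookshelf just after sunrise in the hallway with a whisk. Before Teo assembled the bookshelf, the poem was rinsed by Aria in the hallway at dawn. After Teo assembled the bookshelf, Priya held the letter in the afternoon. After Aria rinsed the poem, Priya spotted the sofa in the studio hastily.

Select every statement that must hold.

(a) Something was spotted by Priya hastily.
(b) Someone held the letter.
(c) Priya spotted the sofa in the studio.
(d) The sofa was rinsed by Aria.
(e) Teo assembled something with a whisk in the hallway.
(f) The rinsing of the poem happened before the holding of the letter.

(a) Entailed — dropping 'in the studio' and generalizing the patient leaves a sub-description the original still satisfies.
(b) Entailed — dropping 'in the afternoon' and generalizing the agent leaves a sub-description the original still satisfies.
(c) Entailed — dropping 'hastily' leaves a sub-description the original still satisfies.
(d) Not entailed — Aria rinsed the poem, not the sofa; the sofa belongs to the spotting event.
(e) Entailed — dropping 'neatly', 'just after sunrise' and generalizing the patient leaves a sub-description the original still satisfies.
(f) Entailed — the narrative places the rinsing before the holding.

(a), (b), (c), (e), (f)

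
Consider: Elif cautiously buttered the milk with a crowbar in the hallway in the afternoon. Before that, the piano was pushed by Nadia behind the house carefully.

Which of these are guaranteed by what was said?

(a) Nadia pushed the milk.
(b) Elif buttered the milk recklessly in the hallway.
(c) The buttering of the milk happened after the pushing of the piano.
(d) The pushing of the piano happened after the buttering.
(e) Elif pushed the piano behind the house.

(a) Not entailed — Nadia pushed the piano, not the milk; the milk belongs to the buttering event.
(b) Not entailed — 'recklessly' adds a manner not in (and inconsistent with) the original.
(c) Entailed — the narrative places the pushing before the buttering.
(d) Not entailed — the narrative places the pushing before the buttering, not after.
(e) Not entailed — the passage has Nadia pushing the piano, not Elif.

(c)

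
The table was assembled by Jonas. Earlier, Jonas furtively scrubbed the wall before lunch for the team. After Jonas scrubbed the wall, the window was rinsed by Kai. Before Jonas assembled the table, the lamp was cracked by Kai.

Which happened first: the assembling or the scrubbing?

The connectives place the scrubbing before the assembling.

the scrubbing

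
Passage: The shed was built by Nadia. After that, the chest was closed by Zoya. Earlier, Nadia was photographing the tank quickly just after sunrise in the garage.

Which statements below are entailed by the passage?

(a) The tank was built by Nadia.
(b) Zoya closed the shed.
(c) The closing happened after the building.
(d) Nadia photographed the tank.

(c)

(a) Not entailed — Nadia built the shed, not the tank; the tank belongs to the photographing event.
(b) Not entailed — Zoya closed the chest, not the shed; the shed belongs to the building event.
(c) Entailed — the narrative places the building before the closing.
(d) Not entailed — 'was photographing' is progressive on an accomplishment; it does not entail the completed 'photographed'.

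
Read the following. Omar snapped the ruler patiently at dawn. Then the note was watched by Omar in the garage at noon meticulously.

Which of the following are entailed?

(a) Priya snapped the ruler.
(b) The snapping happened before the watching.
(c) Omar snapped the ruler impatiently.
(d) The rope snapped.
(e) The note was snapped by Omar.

(b)

(a) Not entailed — the passage has Omar snapping the ruler, not Priya.
(b) Entailed — the narrative places the snapping before the watching.
(c) Not entailed — 'impatiently' adds a manner not in (and inconsistent with) the original.
(d) Not entailed — the ruler is what snapped, not the rope.
(e) Not entailed — Omar snapped the ruler, not the note; the note belongs to the watching event.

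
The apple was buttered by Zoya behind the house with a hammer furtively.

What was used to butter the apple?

a hammer

'with a hammer' marks the instrument of the buttering event.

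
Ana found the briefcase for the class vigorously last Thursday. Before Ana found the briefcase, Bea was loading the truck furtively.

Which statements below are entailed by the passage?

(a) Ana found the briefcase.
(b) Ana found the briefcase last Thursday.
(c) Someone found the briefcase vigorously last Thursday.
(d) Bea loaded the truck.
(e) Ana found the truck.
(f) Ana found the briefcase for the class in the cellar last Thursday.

(a) Entailed — this follows by dropping conjuncts from the finding event's description.
(b) Entailed — this follows by dropping conjuncts from the finding event's description.
(c) Entailed — this follows by dropping conjuncts from the finding event's description.
(d) Not entailed — 'was loading' is progressive on an accomplishment; it does not entail the completed 'loaded'.
(e) Not entailed — Ana found the briefcase, not the truck; the truck belongs to the loading event.
(f) Not entailed — 'in the cellar' adds information not in the original event.

(a), (b), (c)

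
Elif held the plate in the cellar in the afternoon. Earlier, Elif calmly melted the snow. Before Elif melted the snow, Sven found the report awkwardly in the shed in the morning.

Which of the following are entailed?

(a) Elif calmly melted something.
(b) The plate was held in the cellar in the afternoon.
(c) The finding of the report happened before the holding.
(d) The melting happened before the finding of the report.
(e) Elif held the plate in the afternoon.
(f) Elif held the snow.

(a) Entailed — this follows by dropping conjuncts from the melting event's description.
(b) Entailed — the original entails any weakening of itself; this just generalizes the agent.
(c) Entailed — the narrative places the finding before the holding.
(d) Not entailed — the narrative places the finding before the melting, not after.
(e) Entailed — the original entails any weakening of itself; this just drops 'in the cellar'.
(f) Not entailed — Elif held the plate, not the snow; the snow belongs to the melting event.

(a), (b), (c), (e)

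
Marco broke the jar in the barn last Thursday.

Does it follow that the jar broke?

yes

'Marco broke the jar' is the causative; it entails the inchoative 'the jar broke'.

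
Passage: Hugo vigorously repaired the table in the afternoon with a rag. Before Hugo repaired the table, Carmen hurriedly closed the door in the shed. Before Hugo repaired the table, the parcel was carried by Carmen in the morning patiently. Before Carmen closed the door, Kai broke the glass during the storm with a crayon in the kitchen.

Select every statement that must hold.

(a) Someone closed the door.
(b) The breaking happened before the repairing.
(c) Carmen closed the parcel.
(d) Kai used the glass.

(a), (b)

(a) Entailed — this follows by dropping conjuncts from the closing event's description.
(b) Entailed — the narrative places the breaking before the repairing.
(c) Not entailed — Carmen closed the door, not the parcel; the parcel belongs to the carrying event.
(d) Not entailed — the glass is the patient, not an instrument — Kai used a crayon.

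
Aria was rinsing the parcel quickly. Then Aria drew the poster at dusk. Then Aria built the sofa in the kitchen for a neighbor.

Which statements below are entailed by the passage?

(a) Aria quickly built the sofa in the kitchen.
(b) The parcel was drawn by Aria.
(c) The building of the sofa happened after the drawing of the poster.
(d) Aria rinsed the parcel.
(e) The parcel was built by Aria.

(a) Not entailed — 'quickly' adds information not in the original event.
(b) Not entailed — Aria drew the poster, not the parcel; the parcel belongs to the rinsing event.
(c) Entailed — the narrative places the drawing before the building.
(d) Entailed — 'rinse' is an activity; 'was rinsing' entails that some rinsing happened, so 'rinsed' holds.
(e) Not entailed — Aria built the sofa, not the parcel; the parcel belongs to the rinsing event.

(c), (d)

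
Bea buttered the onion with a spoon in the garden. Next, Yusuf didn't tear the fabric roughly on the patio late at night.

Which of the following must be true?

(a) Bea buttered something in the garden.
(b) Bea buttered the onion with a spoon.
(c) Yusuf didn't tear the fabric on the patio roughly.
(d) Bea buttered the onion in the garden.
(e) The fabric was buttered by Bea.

(a) Entailed — the original entails any weakening of itself; this just drops 'with a spoon' and generalizes the patient.
(b) Entailed — this follows by dropping conjuncts from the buttering event's description.
(c) Not entailed — dropping 'late at night' under negation is not valid — the original leaves open that Yusuf tore the fabric some other way.
(d) Entailed — every conjunct here is already in the original buttering event.
(e) Not entailed — Bea buttered the onion, not the fabric; the fabric belongs to the tearing event.

(a), (b), (d)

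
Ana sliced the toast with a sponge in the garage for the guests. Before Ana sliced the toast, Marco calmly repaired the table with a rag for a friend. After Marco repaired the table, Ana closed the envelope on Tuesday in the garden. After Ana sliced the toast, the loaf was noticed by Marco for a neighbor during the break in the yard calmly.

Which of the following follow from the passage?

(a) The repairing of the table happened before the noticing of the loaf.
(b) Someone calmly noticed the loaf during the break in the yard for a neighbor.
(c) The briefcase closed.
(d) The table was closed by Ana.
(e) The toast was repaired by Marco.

(a), (b)

(a) Entailed — the narrative places the repairing before the noticing.
(b) Entailed — every conjunct here is already in the original noticing event.
(c) Not entailed — the envelope is what closed, not the briefcase.
(d) Not entailed — Ana closed the envelope, not the table; the table belongs to the repairing event.
(e) Not entailed — Marco repaired the table, not the toast; the toast belongs to the slicing event.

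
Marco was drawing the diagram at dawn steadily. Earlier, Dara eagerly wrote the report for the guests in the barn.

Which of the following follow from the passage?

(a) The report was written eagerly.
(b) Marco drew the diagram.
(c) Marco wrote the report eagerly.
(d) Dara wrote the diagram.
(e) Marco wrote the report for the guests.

(a) Entailed — every conjunct here is already in the original writing event.
(b) Not entailed — 'was drawing' is progressive on an accomplishment; it does not entail the completed 'drew'.
(c) Not entailed — the passage has Dara writing the report, not Marco.
(d) Not entailed — Dara wrote the report, not the diagram; the diagram belongs to the drawing event.
(e) Not entailed — the passage has Dara writing the report, not Marco.

(a)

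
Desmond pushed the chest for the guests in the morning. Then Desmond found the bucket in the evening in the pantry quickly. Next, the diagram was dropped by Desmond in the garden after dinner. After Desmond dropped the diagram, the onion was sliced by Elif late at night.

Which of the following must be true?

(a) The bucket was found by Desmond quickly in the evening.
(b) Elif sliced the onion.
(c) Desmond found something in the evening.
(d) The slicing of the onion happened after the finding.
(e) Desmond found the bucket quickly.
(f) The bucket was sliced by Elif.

(a) Entailed — the original entails any weakening of itself; this just drops 'in the pantry'.
(b) Entailed — the original entails any weakening of itself; this just drops 'late at night'.
(c) Entailed — dropping 'quickly', 'in the pantry' and generalizing the patient leaves a sub-description the original still satisfies.
(d) Entailed — the narrative places the finding before the slicing.
(e) Entailed — every conjunct here is already in the original finding event.
(f) Not entailed — Elif sliced the onion, not the bucket; the bucket belongs to the finding event.

(a), (b), (c), (d), (e)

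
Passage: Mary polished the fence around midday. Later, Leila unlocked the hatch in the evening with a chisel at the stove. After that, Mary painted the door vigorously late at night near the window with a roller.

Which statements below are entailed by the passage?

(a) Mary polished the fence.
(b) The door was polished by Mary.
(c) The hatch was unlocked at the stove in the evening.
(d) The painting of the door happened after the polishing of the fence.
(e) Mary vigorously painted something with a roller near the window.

(a) Entailed — dropping 'around midday' leaves a sub-description the original still satisfies.
(b) Not entailed — Mary polished the fence, not the door; the door belongs to the painting event.
(c) Entailed — this follows by dropping conjuncts from the unlocking event's description.
(d) Entailed — the narrative places the polishing before the painting.
(e) Entailed — this follows by dropping conjuncts from the painting event's description.

(a), (c), (d), (e)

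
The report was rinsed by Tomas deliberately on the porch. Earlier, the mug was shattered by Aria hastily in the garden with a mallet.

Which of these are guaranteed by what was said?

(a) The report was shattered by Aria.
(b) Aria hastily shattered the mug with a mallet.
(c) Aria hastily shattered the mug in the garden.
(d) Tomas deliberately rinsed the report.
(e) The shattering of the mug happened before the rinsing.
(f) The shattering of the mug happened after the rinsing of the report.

(a) Not entailed — Aria shattered the mug, not the report; the report belongs to the rinsing event.
(b) Entailed — this follows by dropping conjuncts from the shattering event's description.
(c) Entailed — this follows by dropping conjuncts from the shattering event's description.
(d) Entailed — the original entails any weakening of itself; this just drops 'on the porch'.
(e) Entailed — the narrative places the shattering before the rinsing.
(f) Not entailed — the narrative places the shattering before the rinsing, not after.

(b), (c), (d), (e)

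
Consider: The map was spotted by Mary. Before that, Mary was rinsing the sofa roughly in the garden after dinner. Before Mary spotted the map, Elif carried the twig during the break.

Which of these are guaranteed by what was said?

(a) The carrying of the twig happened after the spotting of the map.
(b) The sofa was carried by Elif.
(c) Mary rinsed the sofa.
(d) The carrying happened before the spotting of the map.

(c), (d)

(a) Not entailed — the narrative places the carrying before the spotting, not after.
(b) Not entailed — Elif carried the twig, not the sofa; the sofa belongs to the rinsing event.
(c) Entailed — 'rinse' is an activity; 'was rinsing' entails that some rinsing happened, so 'rinsed' holds.
(d) Entailed — the narrative places the carrying before the spotting.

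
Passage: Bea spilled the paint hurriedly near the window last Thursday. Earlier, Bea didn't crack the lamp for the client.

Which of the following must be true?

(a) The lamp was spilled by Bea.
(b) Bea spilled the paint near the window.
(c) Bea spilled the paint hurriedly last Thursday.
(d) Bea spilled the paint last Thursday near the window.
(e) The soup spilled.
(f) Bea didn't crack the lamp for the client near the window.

(a) Not entailed — Bea spilled the paint, not the lamp; the lamp belongs to the cracking event.
(b) Entailed — every conjunct here is already in the original spilling event.
(c) Entailed — this follows by dropping conjuncts from the spilling event's description.
(d) Entailed — the original entails any weakening of itself; this just drops 'hurriedly'.
(e) Not entailed — the paint is what spilled, not the soup.
(f) Entailed — under negation, adding a further restriction is entailed: if no such cracking event occurred, none occurred near the window either.

(b), (c), (d), (f)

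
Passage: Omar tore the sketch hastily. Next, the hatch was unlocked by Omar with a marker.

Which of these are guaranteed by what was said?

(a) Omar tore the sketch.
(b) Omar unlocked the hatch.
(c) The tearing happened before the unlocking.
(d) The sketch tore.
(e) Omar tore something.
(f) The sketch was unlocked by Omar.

(a) Entailed — the original entails any weakening of itself; this just drops 'hastily'.
(b) Entailed — dropping 'with a marker' leaves a sub-description the original still satisfies.
(c) Entailed — the narrative places the tearing before the unlocking.
(d) Entailed — 'Omar tore the sketch' is causative; it entails the inchoative 'the sketch tore'.
(e) Entailed — this follows by dropping conjuncts from the tearing event's description.
(f) Not entailed — Omar unlocked the hatch, not the sketch; the sketch belongs to the tearing event.

(a), (b), (c), (d), (e)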